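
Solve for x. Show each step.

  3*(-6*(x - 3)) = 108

Step 1. [3*(-6*(x - 3)) = 108] LHS = 3·(…); ÷3 both sides ⇒ div: -6*(x - 3) = 36.
Step 2. [-6*(x - 3) = 36] leading coefficient -6: divide by -6 ⇒ div: x - 3 = -6.
Step 3. [x - 3 = -6] peel the -3: add 3 from each side ⇒ sub: x = -3.

Answer: x ∈ {-3}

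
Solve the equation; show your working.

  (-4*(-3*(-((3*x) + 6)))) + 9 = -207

Step 1. [(-4*(-3*(-((3*x) + 6)))) + 9 = -207] 9 comes off first (subtract 9), so sub: -4*(-3*(-((3*x) + 6))) = -216.
Step 2. [-4*(-3*(-((3*x) + 6))) = -216] -4·(inner) — divide through by -4, so div: -3*(-((3*x) + 6)) = 54.
Step 3. [-3*(-((3*x) + 6)) = 54] -3 out front; divide by -3 ⇒ div: -((3*x) + 6) = -18.
Step 4. [-((3*x) + 6) = -18] flip signs both sides, so neg: (3*x) + 6 = 18.
Step 5. [(3*x) + 6 = 18] subtract 6: x sits inside (… + 6), so sub: 3*x = 12.
Step 6. [3*x = 12] 3 out front; divide by 3. So div: x = 4.

Answer: x ∈ {4}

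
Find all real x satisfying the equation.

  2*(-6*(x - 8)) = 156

Step 1. [2*(-6*(x - 8)) = 156] leading coefficient 2: divide by 2, so div: -6*(x - 8) = 78.
Step 2. [-6*(x - 8) = 78] -6 out front; divide by -6 ⇒ div: x - 8 = -13.
Step 3. [x - 8 = -13] 8 comes off first (add 8), so sub: x = -5.

Answer: x ∈ {-5}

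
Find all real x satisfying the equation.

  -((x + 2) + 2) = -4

Step 1. [-((x + 2) + 2) = -4] leading − — multiply by −1, so neg: (x + 2) + 2 = 4.
Step 2. [(x + 2) + 2 = 4] 2 comes off first (subtract 2). So sub: x + 2 = 2.
Step 3. [x + 2 = 2] +2 is outermost — subtract 2 both sides, so sub: x = 0.

Answer: x ∈ {0}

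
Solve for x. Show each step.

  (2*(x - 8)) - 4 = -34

Step 1. [(2*(x - 8)) - 4 = -34] -4 is outermost — add 4 both sides ⇒ sub: 2*(x - 8) = -30.
Step 2. [2*(x - 8) = -30] 2 out front; divide by 2 ⇒ div: x - 8 = -15.
Step 3. [x - 8 = -15] 8 comes off first (add 8), so sub: x = -7.

Answer: x ∈ {-7}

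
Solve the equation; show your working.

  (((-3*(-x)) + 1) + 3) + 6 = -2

Step 1. [(((-3*(-x)) + 1) + 3) + 6 = -2] the outer +6 inverts by subtracting 6 ⇒ sub: ((-3*(-x)) + 1) + 3 = -8.
Step 2. [((-3*(-x)) + 1) + 3 = -8] subtract 3: x sits inside (… + 3). So sub: (-3*(-x)) + 1 = -11.
Step 3. [(-3*(-x)) + 1 = -11] 1 comes off first (subtract 1). So sub: -3*(-x) = -12.
Step 4. [-3*(-x) = -12] divide by the outer -3 ⇒ div: -x = 4.
Step 5. [-x = 4] leading − — multiply by −1. So neg: x = -4.

Answer: x ∈ {-4}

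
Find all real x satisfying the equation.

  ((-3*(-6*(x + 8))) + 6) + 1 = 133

Step 1. [((-3*(-6*(x + 8))) + 6) + 1 = 133] +1 is outermost — subtract 1 both sides ⇒ sub: (-3*(-6*(x + 8))) + 6 = 132.
Step 2. [(-3*(-6*(x + 8))) + 6 = 132] 6 comes off first (subtract 6), so sub: -3*(-6*(x + 8)) = 126.
Step 3. [-3*(-6*(x + 8)) = 126] -3·(inner) — divide through by -3, so div: -6*(x + 8) = -42.
Step 4. [-6*(x + 8) = -42] leading coefficient -6: divide by -6. So div: x + 8 = 7.
Step 5. [x + 8 = 7] subtract 8: x sits inside (… + 8) ⇒ sub: x = -1.

Answer: x ∈ {-1}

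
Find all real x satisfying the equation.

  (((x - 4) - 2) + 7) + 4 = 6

Step 1. [(((x - 4) - 2) + 7) + 4 = 6] +4 is outermost — subtract 4 both sides. So sub: ((x - 4) - 2) + 7 = 2.
Step 2. [((x - 4) - 2) + 7 = 2] subtract 7: x sits inside (… + 7). So sub: (x - 4) - 2 = -5.
Step 3. [(x - 4) - 2 = -5] add 2: x sits inside (… - 2), so sub: x - 4 = -3.
Step 4. [x - 4 = -3] add 4: x sits inside (… - 4). So sub: x = 1.

Answer: x ∈ {1}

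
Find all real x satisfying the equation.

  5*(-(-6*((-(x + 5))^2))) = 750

Step 1. [5*(-(-6*((-(x + 5))^2))) = 750] 5·(inner) — divide through by 5, so div: -(-6*((-(x + 5))^2)) = 150.
Step 2. [-(-6*((-(x + 5))^2)) = 150] flip signs both sides. So neg: -6*((-(x + 5))^2) = -150.
Step 3. [-6*((-(x + 5))^2) = -150] LHS = -6·(…); ÷-6 both sides ⇒ div: (-(x + 5))^2 = 25.
Step 4. [(-(x + 5))^2 = 25] 25 ≥ 0, LHS is (·)² — take ±√, so sqrt: -(x + 5) = 5 or -5.
Step 5. [-(x + 5) = 5 or -5] flip signs both sides. So neg: x + 5 = -5 or 5.
Step 6. [x + 5 = -5 or 5] subtract 5: x sits inside (… + 5). So sub: x = -10 or 0.

Answer: x ∈ {-10, 0}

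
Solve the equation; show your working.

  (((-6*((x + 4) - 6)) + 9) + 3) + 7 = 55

Step 1. [(((-6*((x + 4) - 6)) + 9) + 3) + 7 = 55] +7 is outermost — subtract 7 both sides ⇒ sub: ((-6*((x + 4) - 6)) + 9) + 3 = 48.
Step 2. [((-6*((x + 4) - 6)) + 9) + 3 = 48] +3 is outermost — subtract 3 both sides. So sub: (-6*((x + 4) - 6)) + 9 = 45.
Step 3. [(-6*((x + 4) - 6)) + 9 = 45] the outer +9 inverts by subtracting 9, so sub: -6*((x + 4) - 6) = 36.
Step 4. [-6*((x + 4) - 6) = 36] divide by the outer -6. So div: (x + 4) - 6 = -6.
Step 5. [(x + 4) - 6 = -6] add 6: x sits inside (… - 6). So sub: x + 4 = 0.
Step 6. [x + 4 = 0] subtract 4: x sits inside (… + 4) ⇒ sub: x = -4.

Answer: x ∈ {-4}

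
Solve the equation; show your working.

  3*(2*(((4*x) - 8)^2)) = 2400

Step 1. [3*(2*(((4*x) - 8)^2)) = 2400] divide by the outer 3 ⇒ div: 2*(((4*x) - 8)^2) = 800.
Step 2. [2*(((4*x) - 8)^2) = 800] divide by the outer 2 ⇒ div: ((4*x) - 8)^2 = 400.
Step 3. [((4*x) - 8)^2 = 400] 400 ≥ 0, LHS is (·)² — take ±√, so sqrt: (4*x) - 8 = 20 or -20.
Step 4. [(4*x) - 8 = 20 or -20] add 8: x sits inside (… - 8) ⇒ sub: 4*x = 28 or -12.
Step 5. [4*x = 28 or -12] 4·(inner) — divide through by 4 ⇒ div: x = 7 or -3.

Answer: x ∈ {-3, 7}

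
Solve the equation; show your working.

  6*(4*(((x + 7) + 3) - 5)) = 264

Step 1. [6*(4*(((x + 7) + 3) - 5)) = 264] leading coefficient 6: divide by 6 ⇒ div: 4*(((x + 7) + 3) - 5) = 44.
Step 2. [4*(((x + 7) + 3) - 5) = 44] 4 out front; divide by 4 ⇒ div: ((x + 7) + 3) - 5 = 11.
Step 3. [((x + 7) + 3) - 5 = 11] 5 comes off first (add 5). So sub: (x + 7) + 3 = 16.
Step 4. [(x + 7) + 3 = 16] +3 is outermost — subtract 3 both sides ⇒ sub: x + 7 = 13.
Step 5. [x + 7 = 13] 7 comes off first (subtract 7), so sub: x = 6.

Answer: x ∈ {6}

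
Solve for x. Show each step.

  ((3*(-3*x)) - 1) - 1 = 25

Step 1. [((3*(-3*x)) - 1) - 1 = 25] the outer -1 inverts by adding 1. So sub: (3*(-3*x)) - 1 = 26.
Step 2. [(3*(-3*x)) - 1 = 26] add 1: x sits inside (… - 1), so sub: 3*(-3*x) = 27.
Step 3. [3*(-3*x) = 27] 3 out front; divide by 3, so div: -3*x = 9.
Step 4. [-3*x = 9] LHS = -3·(…); ÷-3 both sides. So div: x = -3.

Answer: x ∈ {-3}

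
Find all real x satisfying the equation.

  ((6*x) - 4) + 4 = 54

Step 1. [((6*x) - 4) + 4 = 54] peel the +4: subtract 4 from each side ⇒ sub: (6*x) - 4 = 50.
Step 2. [(6*x) - 4 = 50] 4 comes off first (add 4) ⇒ sub: 6*x = 54.
Step 3. [6*x = 54] 6·(inner) — divide through by 6, so div: x = 9.

Answer: x ∈ {9}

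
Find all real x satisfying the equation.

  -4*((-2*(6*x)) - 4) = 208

Step 1. [-4*((-2*(6*x)) - 4) = 208] LHS = -4·(…); ÷-4 both sides ⇒ div: (-2*(6*x)) - 4 = -52.
Step 2. [(-2*(6*x)) - 4 = -52] common factor -2 (LHS and -52) — divide through, so factor: (6*x) + 2 = 26.
Step 3. [(6*x) + 2 = 26] peel the +2: subtract 2 from each side ⇒ sub: 6*x = 24.
Step 4. [6*x = 24] 6 out front; divide by 6, so div: x = 4.

Answer: x ∈ {4}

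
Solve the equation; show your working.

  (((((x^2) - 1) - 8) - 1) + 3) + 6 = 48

Step 1. [(((((x^2) - 1) - 8) - 1) + 3) + 6 = 48] peel the +6: subtract 6 from each side. So sub: ((((x^2) - 1) - 8) - 1) + 3 = 42.
Step 2. [((((x^2) - 1) - 8) - 1) + 3 = 42] subtract 3: x sits inside (… + 3). So sub: (((x^2) - 1) - 8) - 1 = 39.
Step 3. [(((x^2) - 1) - 8) - 1 = 39] peel the -1: add 1 from each side. So sub: ((x^2) - 1) - 8 = 40.
Step 4. [((x^2) - 1) - 8 = 40] peel the -8: add 8 from each side, so sub: (x^2) - 1 = 48.
Step 5. [(x^2) - 1 = 48] add 1: x sits inside (… - 1). So sub: x^2 = 49.
Step 6. [x^2 = 49] LHS squared, RHS 49 ≥ 0: apply √ (±). So sqrt: x = 7 or -7.

Answer: x ∈ {-7, 7}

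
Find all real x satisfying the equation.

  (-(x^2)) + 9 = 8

Step 1. [(-(x^2)) + 9 = 8] peel the +9: subtract 9 from each side. So sub: -(x^2) = -1.
Step 2. [-(x^2) = -1] leading − — multiply by −1 ⇒ neg: x^2 = 1.
Step 3. [x^2 = 1] √ both sides: 1 ≥ 0 gives two branches, so sqrt: x = 1 or -1.

Answer: x ∈ {-1, 1}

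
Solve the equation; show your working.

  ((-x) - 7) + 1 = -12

Step 1. [((-x) - 7) + 1 = -12] +1 is outermost — subtract 1 both sides, so sub: (-x) - 7 = -13.
Step 2. [(-x) - 7 = -13] peel the -7: add 7 from each side ⇒ sub: -x = -6.
Step 3. [-x = -6] LHS negated; negate both sides, so neg: x = 6.

Answer: x ∈ {6}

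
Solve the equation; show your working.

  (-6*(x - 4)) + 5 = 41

Step 1. [(-6*(x - 4)) + 5 = 41] +5 is outermost — subtract 5 both sides, so sub: -6*(x - 4) = 36.
Step 2. [-6*(x - 4) = 36] leading coefficient -6: divide by -6. So div: x - 4 = -6.
Step 3. [x - 4 = -6] -4 is outermost — add 4 both sides, so sub: x = -2.

Answer: x ∈ {-2}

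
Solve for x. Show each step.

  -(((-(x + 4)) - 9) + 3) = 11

Step 1. [-(((-(x + 4)) - 9) + 3) = 11] LHS negated; negate both sides ⇒ neg: ((-(x + 4)) - 9) + 3 = -11.
Step 2. [((-(x + 4)) - 9) + 3 = -11] 3 comes off first (subtract 3). So sub: (-(x + 4)) - 9 = -14.
Step 3. [(-(x + 4)) - 9 = -14] -9 is outermost — add 9 both sides, so sub: -(x + 4) = -5.
Step 4. [-(x + 4) = -5] flip signs both sides, so neg: x + 4 = 5.
Step 5. [x + 4 = 5] the outer +4 inverts by subtracting 4. So sub: x = 1.

Answer: x ∈ {1}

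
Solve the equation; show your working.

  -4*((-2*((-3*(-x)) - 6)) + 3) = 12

Step 1. [-4*((-2*((-3*(-x)) - 6)) + 3) = 12] leading coefficient -4: divide by -4 ⇒ div: (-2*((-3*(-x)) - 6)) + 3 = -3.
Step 2. [(-2*((-3*(-x)) - 6)) + 3 = -3] 3 comes off first (subtract 3) ⇒ sub: -2*((-3*(-x)) - 6) = -6.
Step 3. [-2*((-3*(-x)) - 6) = -6] -2·(inner) — divide through by -2. So div: (-3*(-x)) - 6 = 3.
Step 4. [(-3*(-x)) - 6 = 3] -3 divides every term; factor it out, so factor: (-x) + 2 = -1.
Step 5. [(-x) + 2 = -1] the outer +2 inverts by subtracting 2. So sub: -x = -3.
Step 6. [-x = -3] leading − — multiply by −1. So neg: x = 3.

Answer: x ∈ {3}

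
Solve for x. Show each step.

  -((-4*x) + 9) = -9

Step 1. [-((-4*x) + 9) = -9] leading − — multiply by −1. So neg: (-4*x) + 9 = 9.
Step 2. [(-4*x) + 9 = 9] +9 is outermost — subtract 9 both sides ⇒ sub: -4*x = 0.
Step 3. [-4*x = 0] -4 out front; divide by -4 ⇒ div: x = 0.

Answer: x ∈ {0}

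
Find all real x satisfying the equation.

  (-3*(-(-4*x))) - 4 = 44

Step 1. [(-3*(-(-4*x))) - 4 = 44] 4 comes off first (add 4), so sub: -3*(-(-4*x)) = 48.
Step 2. [-3*(-(-4*x)) = 48] LHS = -3·(…); ÷-3 both sides. So div: -(-4*x) = -16.
Step 3. [-(-4*x) = -16] LHS negated; negate both sides. So neg: -4*x = 16.
Step 4. [-4*x = 16] leading coefficient -4: divide by -4, so div: x = -4.

Answer: x ∈ {-4}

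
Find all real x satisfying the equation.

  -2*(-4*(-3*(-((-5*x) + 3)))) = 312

Step 1. [-2*(-4*(-3*(-((-5*x) + 3)))) = 312] -2·(inner) — divide through by -2, so div: -4*(-3*(-((-5*x) + 3))) = -156.
Step 2. [-4*(-3*(-((-5*x) + 3))) = -156] leading coefficient -4: divide by -4 ⇒ div: -3*(-((-5*x) + 3)) = 39.
Step 3. [-3*(-((-5*x) + 3)) = 39] -3·(inner) — divide through by -3 ⇒ div: -((-5*x) + 3) = -13.
Step 4. [-((-5*x) + 3) = -13] leading − — multiply by −1. So neg: (-5*x) + 3 = 13.
Step 5. [(-5*x) + 3 = 13] the outer +3 inverts by subtracting 3 ⇒ sub: -5*x = 10.
Step 6. [-5*x = 10] -5 out front; divide by -5. So div: x = -2.

Answer: x ∈ {-2}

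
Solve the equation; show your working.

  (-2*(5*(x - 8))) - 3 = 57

Step 1. [(-2*(5*(x - 8))) - 3 = 57] peel the -3: add 3 from each side, so sub: -2*(5*(x - 8)) = 60.
Step 2. [-2*(5*(x - 8)) = 60] -2 out front; divide by -2, so div: 5*(x - 8) = -30.
Step 3. [5*(x - 8) = -30] 5·(inner) — divide through by 5 ⇒ div: x - 8 = -6.
Step 4. [x - 8 = -6] peel the -8: add 8 from each side. So sub: x = 2.

Answer: x ∈ {2}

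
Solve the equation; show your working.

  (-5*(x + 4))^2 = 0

Step 1. [(-5*(x + 4))^2 = 0] √ both sides: 0 ≥ 0 gives two branches, so sqrt: -5*(x + 4) = 0.
Step 2. [-5*(x + 4) = 0] leading coefficient -5: divide by -5, so div: x + 4 = 0.
Step 3. [x + 4 = 0] subtract 4: x sits inside (… + 4) ⇒ sub: x = -4.

Answer: x ∈ {-4}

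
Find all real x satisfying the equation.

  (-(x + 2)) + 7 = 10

Step 1. [(-(x + 2)) + 7 = 10] +7 is outermost — subtract 7 both sides, so sub: -(x + 2) = 3.
Step 2. [-(x + 2) = 3] LHS negated; negate both sides. So neg: x + 2 = -3.
Step 3. [x + 2 = -3] 2 comes off first (subtract 2) ⇒ sub: x = -5.

Answer: x ∈ {-5}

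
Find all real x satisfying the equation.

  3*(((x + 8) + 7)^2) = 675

Step 1. [3*(((x + 8) + 7)^2) = 675] 3·(inner) — divide through by 3 ⇒ div: ((x + 8) + 7)^2 = 225.
Step 2. [((x + 8) + 7)^2 = 225] 225 ≥ 0, LHS is (·)² — take ±√, so sqrt: (x + 8) + 7 = 15 or -15.
Step 3. [(x + 8) + 7 = 15 or -15] the outer +7 inverts by subtracting 7 ⇒ sub: x + 8 = 8 or -22.
Step 4. [x + 8 = 8 or -22] 8 comes off first (subtract 8). So sub: x = 0 or -30.

Answer: x ∈ {-30, 0}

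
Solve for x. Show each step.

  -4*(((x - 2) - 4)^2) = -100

Step 1. [-4*(((x - 2) - 4)^2) = -100] -4·(inner) — divide through by -4. So div: ((x - 2) - 4)^2 = 25.
Step 2. [((x - 2) - 4)^2 = 25] 25 ≥ 0, LHS is (·)² — take ±√, so sqrt: (x - 2) - 4 = 5 or -5.
Step 3. [(x - 2) - 4 = 5 or -5] the outer -4 inverts by adding 4. So sub: x - 2 = 9 or -1.
Step 4. [x - 2 = 9 or -1] add 2: x sits inside (… - 2). So sub: x = 11 or 1.

Answer: x ∈ {1, 11}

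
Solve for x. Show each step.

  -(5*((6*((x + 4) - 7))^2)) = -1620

Step 1. [-(5*((6*((x + 4) - 7))^2)) = -1620] leading − — multiply by −1. So neg: 5*((6*((x + 4) - 7))^2) = 1620.
Step 2. [5*((6*((x + 4) - 7))^2) = 1620] 5·(inner) — divide through by 5. So div: (6*((x + 4) - 7))^2 = 324.
Step 3. [(6*((x + 4) - 7))^2 = 324] √ both sides: 324 ≥ 0 gives two branches, so sqrt: 6*((x + 4) - 7) = 18 or -18.
Step 4. [6*((x + 4) - 7) = 18 or -18] divide by the outer 6 ⇒ div: (x + 4) - 7 = 3 or -3.
Step 5. [(x + 4) - 7 = 3 or -3] the outer -7 inverts by adding 7. So sub: x + 4 = 10 or 4.
Step 6. [x + 4 = 10 or 4] +4 is outermost — subtract 4 both sides, so sub: x = 6 or 0.

Answer: x ∈ {0, 6}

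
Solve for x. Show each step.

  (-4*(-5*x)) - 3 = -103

Step 1. [(-4*(-5*x)) - 3 = -103] the outer -3 inverts by adding 3 ⇒ sub: -4*(-5*x) = -100.
Step 2. [-4*(-5*x) = -100] -4 out front; divide by -4, so div: -5*x = 25.
Step 3. [-5*x = 25] divide by the outer -5 ⇒ div: x = -5.

Answer: x ∈ {-5}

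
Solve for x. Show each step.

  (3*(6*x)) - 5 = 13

Step 1. [(3*(6*x)) - 5 = 13] -5 is outermost — add 5 both sides. So sub: 3*(6*x) = 18.
Step 2. [3*(6*x) = 18] LHS = 3·(…); ÷3 both sides. So div: 6*x = 6.
Step 3. [6*x = 6] leading coefficient 6: divide by 6. So div: x = 1.

Answer: x ∈ {1}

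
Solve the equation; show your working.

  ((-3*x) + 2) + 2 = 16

Step 1. [((-3*x) + 2) + 2 = 16] subtract 2: x sits inside (… + 2). So sub: (-3*x) + 2 = 14.
Step 2. [(-3*x) + 2 = 14] subtract 2: x sits inside (… + 2), so sub: -3*x = 12.
Step 3. [-3*x = 12] divide by the outer -3. So div: x = -4.

Answer: x ∈ {-4}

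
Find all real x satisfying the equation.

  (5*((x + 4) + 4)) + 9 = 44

Step 1. [(5*((x + 4) + 4)) + 9 = 44] 9 comes off first (subtract 9). So sub: 5*((x + 4) + 4) = 35.
Step 2. [5*((x + 4) + 4) = 35] divide by the outer 5. So div: (x + 4) + 4 = 7.
Step 3. [(x + 4) + 4 = 7] 4 comes off first (subtract 4) ⇒ sub: x + 4 = 3.
Step 4. [x + 4 = 3] 4 comes off first (subtract 4) ⇒ sub: x = -1.

Answer: x ∈ {-1}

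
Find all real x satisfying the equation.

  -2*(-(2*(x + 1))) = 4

Step 1. [-2*(-(2*(x + 1))) = 4] -2·(inner) — divide through by -2. So div: -(2*(x + 1)) = -2.
Step 2. [-(2*(x + 1)) = -2] flip signs both sides. So neg: 2*(x + 1) = 2.
Step 3. [2*(x + 1) = 2] LHS = 2·(…); ÷2 both sides ⇒ div: x + 1 = 1.
Step 4. [x + 1 = 1] 1 comes off first (subtract 1), so sub: x = 0.

Answer: x ∈ {0}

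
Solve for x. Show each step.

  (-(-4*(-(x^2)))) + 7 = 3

Step 1. [(-(-4*(-(x^2)))) + 7 = 3] 7 comes off first (subtract 7). So sub: -(-4*(-(x^2))) = -4.
Step 2. [-(-4*(-(x^2))) = -4] LHS negated; negate both sides ⇒ neg: -4*(-(x^2)) = 4.
Step 3. [-4*(-(x^2)) = 4] -4·(inner) — divide through by -4, so div: -(x^2) = -1.
Step 4. [-(x^2) = -1] leading − — multiply by −1. So neg: x^2 = 1.
Step 5. [x^2 = 1] √ both sides: 1 ≥ 0 gives two branches ⇒ sqrt: x = 1 or -1.

Answer: x ∈ {-1, 1}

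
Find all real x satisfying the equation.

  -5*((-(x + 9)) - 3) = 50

Step 1. [-5*((-(x + 9)) - 3) = 50] LHS = -5·(…); ÷-5 both sides ⇒ div: (-(x + 9)) - 3 = -10.
Step 2. [(-(x + 9)) - 3 = -10] 3 comes off first (add 3). So sub: -(x + 9) = -7.
Step 3. [-(x + 9) = -7] leading − — multiply by −1, so neg: x + 9 = 7.
Step 4. [x + 9 = 7] +9 is outermost — subtract 9 both sides ⇒ sub: x = -2.

Answer: x ∈ {-2}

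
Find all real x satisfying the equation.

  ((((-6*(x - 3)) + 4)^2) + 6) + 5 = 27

Step 1. [((((-6*(x - 3)) + 4)^2) + 6) + 5 = 27] the outer +5 inverts by subtracting 5. So sub: (((-6*(x - 3)) + 4)^2) + 6 = 22.
Step 2. [(((-6*(x - 3)) + 4)^2) + 6 = 22] the outer +6 inverts by subtracting 6, so sub: ((-6*(x - 3)) + 4)^2 = 16.
Step 3. [((-6*(x - 3)) + 4)^2 = 16] LHS squared, RHS 16 ≥ 0: apply √ (±) ⇒ sqrt: (-6*(x - 3)) + 4 = 4 or -4.
Step 4. [(-6*(x - 3)) + 4 = 4 or -4] the outer +4 inverts by subtracting 4 ⇒ sub: -6*(x - 3) = 0 or -8.
Step 5. [-6*(x - 3) = 0 or -8] divide by the outer -6. So div: x - 3 = 0 or 4/3.
Step 6. [x - 3 = 0 or 4/3] add 3: x sits inside (… - 3), so sub: x = 3 or 13/3.

Answer: x ∈ {3, 13/3}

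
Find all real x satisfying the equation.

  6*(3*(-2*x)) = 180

Step 1. [6*(3*(-2*x)) = 180] 6·(inner) — divide through by 6 ⇒ div: 3*(-2*x) = 30.
Step 2. [3*(-2*x) = 30] LHS = 3·(…); ÷3 both sides, so div: -2*x = 10.
Step 3. [-2*x = 10] LHS = -2·(…); ÷-2 both sides ⇒ div: x = -5.

Answer: x ∈ {-5}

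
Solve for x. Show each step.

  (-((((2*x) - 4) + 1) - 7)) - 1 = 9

Step 1. [(-((((2*x) - 4) + 1) - 7)) - 1 = 9] 1 comes off first (add 1) ⇒ sub: -((((2*x) - 4) + 1) - 7) = 10.
Step 2. [-((((2*x) - 4) + 1) - 7) = 10] flip signs both sides, so neg: (((2*x) - 4) + 1) - 7 = -10.
Step 3. [(((2*x) - 4) + 1) - 7 = -10] the outer -7 inverts by adding 7, so sub: ((2*x) - 4) + 1 = -3.
Step 4. [((2*x) - 4) + 1 = -3] subtract 1: x sits inside (… + 1), so sub: (2*x) - 4 = -4.
Step 5. [(2*x) - 4 = -4] 4 comes off first (add 4), so sub: 2*x = 0.
Step 6. [2*x = 0] LHS = 2·(…); ÷2 both sides. So div: x = 0.

Answer: x ∈ {0}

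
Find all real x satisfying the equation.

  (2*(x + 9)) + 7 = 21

Step 1. [(2*(x + 9)) + 7 = 21] subtract 7: x sits inside (… + 7). So sub: 2*(x + 9) = 14.
Step 2. [2*(x + 9) = 14] 2 out front; divide by 2 ⇒ div: x + 9 = 7.
Step 3. [x + 9 = 7] +9 is outermost — subtract 9 both sides, so sub: x = -2.

Answer: x ∈ {-2}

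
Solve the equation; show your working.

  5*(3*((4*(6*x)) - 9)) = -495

Step 1. [5*(3*((4*(6*x)) - 9)) = -495] leading coefficient 5: divide by 5. So div: 3*((4*(6*x)) - 9) = -99.
Step 2. [3*((4*(6*x)) - 9) = -99] 3·(inner) — divide through by 3 ⇒ div: (4*(6*x)) - 9 = -33.
Step 3. [(4*(6*x)) - 9 = -33] -9 is outermost — add 9 both sides, so sub: 4*(6*x) = -24.
Step 4. [4*(6*x) = -24] leading coefficient 4: divide by 4. So div: 6*x = -6.
Step 5. [6*x = -6] 6 out front; divide by 6. So div: x = -1.

Answer: x ∈ {-1}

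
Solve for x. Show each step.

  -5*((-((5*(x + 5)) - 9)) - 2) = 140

Step 1. [-5*((-((5*(x + 5)) - 9)) - 2) = 140] divide by the outer -5. So div: (-((5*(x + 5)) - 9)) - 2 = -28.
Step 2. [(-((5*(x + 5)) - 9)) - 2 = -28] add 2: x sits inside (… - 2), so sub: -((5*(x + 5)) - 9) = -26.
Step 3. [-((5*(x + 5)) - 9) = -26] flip signs both sides. So neg: (5*(x + 5)) - 9 = 26.
Step 4. [(5*(x + 5)) - 9 = 26] the outer -9 inverts by adding 9, so sub: 5*(x + 5) = 35.
Step 5. [5*(x + 5) = 35] 5·(inner) — divide through by 5 ⇒ div: x + 5 = 7.
Step 6. [x + 5 = 7] subtract 5: x sits inside (… + 5) ⇒ sub: x = 2.

Answer: x ∈ {2}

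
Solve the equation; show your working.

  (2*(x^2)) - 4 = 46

Step 1. [(2*(x^2)) - 4 = 46] -4 is outermost — add 4 both sides, so sub: 2*(x^2) = 50.
Step 2. [2*(x^2) = 50] 2·(inner) — divide through by 2. So div: x^2 = 25.
Step 3. [x^2 = 25] √ both sides: 25 ≥ 0 gives two branches, so sqrt: x = 5 or -5.

Answer: x ∈ {-5, 5}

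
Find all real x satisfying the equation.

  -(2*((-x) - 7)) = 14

Step 1. [-(2*((-x) - 7)) = 14] flip signs both sides. So neg: 2*((-x) - 7) = -14.
Step 2. [2*((-x) - 7) = -14] 2·(inner) — divide through by 2, so div: (-x) - 7 = -7.
Step 3. [(-x) - 7 = -7] the outer -7 inverts by adding 7. So sub: -x = 0.
Step 4. [-x = 0] leading − — multiply by −1. So neg: x = 0.

Answer: x ∈ {0}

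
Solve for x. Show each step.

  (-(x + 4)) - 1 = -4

Step 1. [(-(x + 4)) - 1 = -4] 1 comes off first (add 1). So sub: -(x + 4) = -3.
Step 2. [-(x + 4) = -3] LHS negated; negate both sides ⇒ neg: x + 4 = 3.
Step 3. [x + 4 = 3] 4 comes off first (subtract 4), so sub: x = -1.

Answer: x ∈ {-1}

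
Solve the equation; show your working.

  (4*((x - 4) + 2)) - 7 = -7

Step 1. [(4*((x - 4) + 2)) - 7 = -7] -7 is outermost — add 7 both sides ⇒ sub: 4*((x - 4) + 2) = 0.
Step 2. [4*((x - 4) + 2) = 0] LHS = 4·(…); ÷4 both sides, so div: (x - 4) + 2 = 0.
Step 3. [(x - 4) + 2 = 0] +2 is outermost — subtract 2 both sides. So sub: x - 4 = -2.
Step 4. [x - 4 = -2] peel the -4: add 4 from each side. So sub: x = 2.

Answer: x ∈ {2}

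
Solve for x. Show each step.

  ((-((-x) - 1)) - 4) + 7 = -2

Step 1. [((-((-x) - 1)) - 4) + 7 = -2] peel the +7: subtract 7 from each side ⇒ sub: (-((-x) - 1)) - 4 = -9.
Step 2. [(-((-x) - 1)) - 4 = -9] -4 is outermost — add 4 both sides, so sub: -((-x) - 1) = -5.
Step 3. [-((-x) - 1) = -5] leading − — multiply by −1. So neg: (-x) - 1 = 5.
Step 4. [(-x) - 1 = 5] peel the -1: add 1 from each side. So sub: -x = 6.
Step 5. [-x = 6] LHS negated; negate both sides ⇒ neg: x = -6.

Answer: x ∈ {-6}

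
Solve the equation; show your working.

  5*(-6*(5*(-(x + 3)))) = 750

Step 1. [5*(-6*(5*(-(x + 3)))) = 750] leading coefficient 5: divide by 5, so div: -6*(5*(-(x + 3))) = 150.
Step 2. [-6*(5*(-(x + 3))) = 150] -6·(inner) — divide through by -6. So div: 5*(-(x + 3)) = -25.
Step 3. [5*(-(x + 3)) = -25] 5·(inner) — divide through by 5 ⇒ div: -(x + 3) = -5.
Step 4. [-(x + 3) = -5] leading − — multiply by −1, so neg: x + 3 = 5.
Step 5. [x + 3 = 5] +3 is outermost — subtract 3 both sides, so sub: x = 2.

Answer: x ∈ {2}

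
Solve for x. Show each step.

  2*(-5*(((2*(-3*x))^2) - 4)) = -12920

Step 1. [2*(-5*(((2*(-3*x))^2) - 4)) = -12920] 2·(inner) — divide through by 2, so div: -5*(((2*(-3*x))^2) - 4) = -6460.
Step 2. [-5*(((2*(-3*x))^2) - 4) = -6460] LHS = -5·(…); ÷-5 both sides ⇒ div: ((2*(-3*x))^2) - 4 = 1292.
Step 3. [((2*(-3*x))^2) - 4 = 1292] peel the -4: add 4 from each side ⇒ sub: (2*(-3*x))^2 = 1296.
Step 4. [(2*(-3*x))^2 = 1296] LHS squared, RHS 1296 ≥ 0: apply √ (±), so sqrt: 2*(-3*x) = 36 or -36.
Step 5. [2*(-3*x) = 36 or -36] leading coefficient 2: divide by 2. So div: -3*x = 18 or -18.
Step 6. [-3*x = 18 or -18] LHS = -3·(…); ÷-3 both sides. So div: x = -6 or 6.

Answer: x ∈ {-6, 6}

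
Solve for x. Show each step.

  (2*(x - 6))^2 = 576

Step 1. [(2*(x - 6))^2 = 576] LHS squared, RHS 576 ≥ 0: apply √ (±), so sqrt: 2*(x - 6) = 24 or -24.
Step 2. [2*(x - 6) = 24 or -24] LHS = 2·(…); ÷2 both sides, so div: x - 6 = 12 or -12.
Step 3. [x - 6 = 12 or -12] peel the -6: add 6 from each side ⇒ sub: x = 18 or -6.

Answer: x ∈ {-6, 18}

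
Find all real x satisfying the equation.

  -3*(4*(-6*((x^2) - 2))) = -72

Step 1. [-3*(4*(-6*((x^2) - 2))) = -72] -3·(inner) — divide through by -3 ⇒ div: 4*(-6*((x^2) - 2)) = 24.
Step 2. [4*(-6*((x^2) - 2)) = 24] 4·(inner) — divide through by 4 ⇒ div: -6*((x^2) - 2) = 6.
Step 3. [-6*((x^2) - 2) = 6] leading coefficient -6: divide by -6 ⇒ div: (x^2) - 2 = -1.
Step 4. [(x^2) - 2 = -1] 2 comes off first (add 2) ⇒ sub: x^2 = 1.
Step 5. [x^2 = 1] √ both sides: 1 ≥ 0 gives two branches ⇒ sqrt: x = 1 or -1.

Answer: x ∈ {-1, 1}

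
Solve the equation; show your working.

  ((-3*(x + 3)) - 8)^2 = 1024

Step 1. [((-3*(x + 3)) - 8)^2 = 1024] LHS squared, RHS 1024 ≥ 0: apply √ (±), so sqrt: (-3*(x + 3)) - 8 = 32 or -32.
Step 2. [(-3*(x + 3)) - 8 = 32 or -32] add 8: x sits inside (… - 8). So sub: -3*(x + 3) = 40 or -24.
Step 3. [-3*(x + 3) = 40 or -24] divide by the outer -3, so div: x + 3 = -40/3 or 8.
Step 4. [x + 3 = -40/3 or 8] 3 comes off first (subtract 3), so sub: x = -49/3 or 5.

Answer: x ∈ {-49/3, 5}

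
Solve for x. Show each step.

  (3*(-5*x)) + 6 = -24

Step 1. [(3*(-5*x)) + 6 = -24] 3 divides every term; factor it out. So factor: (-5*x) + 2 = -8.
Step 2. [(-5*x) + 2 = -8] subtract 2: x sits inside (… + 2) ⇒ sub: -5*x = -10.
Step 3. [-5*x = -10] -5 out front; divide by -5 ⇒ div: x = 2.

Answer: x ∈ {2}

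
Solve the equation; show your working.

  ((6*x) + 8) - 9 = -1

Step 1. [((6*x) + 8) - 9 = -1] add 9: x sits inside (… - 9), so sub: (6*x) + 8 = 8.
Step 2. [(6*x) + 8 = 8] peel the +8: subtract 8 from each side ⇒ sub: 6*x = 0.
Step 3. [6*x = 0] divide by the outer 6. So div: x = 0.

Answer: x ∈ {0}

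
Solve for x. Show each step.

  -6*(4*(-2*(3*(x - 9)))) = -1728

Step 1. [-6*(4*(-2*(3*(x - 9)))) = -1728] -6 out front; divide by -6 ⇒ div: 4*(-2*(3*(x - 9))) = 288.
Step 2. [4*(-2*(3*(x - 9))) = 288] divide by the outer 4. So div: -2*(3*(x - 9)) = 72.
Step 3. [-2*(3*(x - 9)) = 72] -2 out front; divide by -2. So div: 3*(x - 9) = -36.
Step 4. [3*(x - 9) = -36] leading coefficient 3: divide by 3, so div: x - 9 = -12.
Step 5. [x - 9 = -12] peel the -9: add 9 from each side, so sub: x = -3.

Answer: x ∈ {-3}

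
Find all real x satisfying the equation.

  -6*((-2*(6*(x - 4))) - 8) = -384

Step 1. [-6*((-2*(6*(x - 4))) - 8) = -384] divide by the outer -6. So div: (-2*(6*(x - 4))) - 8 = 64.
Step 2. [(-2*(6*(x - 4))) - 8 = 64] -2 divides every term; factor it out, so factor: (6*(x - 4)) + 4 = -32.
Step 3. [(6*(x - 4)) + 4 = -32] subtract 4: x sits inside (… + 4), so sub: 6*(x - 4) = -36.
Step 4. [6*(x - 4) = -36] 6·(inner) — divide through by 6, so div: x - 4 = -6.
Step 5. [x - 4 = -6] -4 is outermost — add 4 both sides. So sub: x = -2.

Answer: x ∈ {-2}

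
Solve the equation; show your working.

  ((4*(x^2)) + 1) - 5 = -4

Step 1. [((4*(x^2)) + 1) - 5 = -4] add 5: x sits inside (… - 5). So sub: (4*(x^2)) + 1 = 1.
Step 2. [(4*(x^2)) + 1 = 1] +1 is outermost — subtract 1 both sides. So sub: 4*(x^2) = 0.
Step 3. [4*(x^2) = 0] divide by the outer 4 ⇒ div: x^2 = 0.
Step 4. [x^2 = 0] LHS squared, RHS 0 ≥ 0: apply √ (±), so sqrt: x = 0.

Answer: x ∈ {0}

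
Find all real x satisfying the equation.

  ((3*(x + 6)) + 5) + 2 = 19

Step 1. [((3*(x + 6)) + 5) + 2 = 19] the outer +2 inverts by subtracting 2, so sub: (3*(x + 6)) + 5 = 17.
Step 2. [(3*(x + 6)) + 5 = 17] peel the +5: subtract 5 from each side ⇒ sub: 3*(x + 6) = 12.
Step 3. [3*(x + 6) = 12] LHS = 3·(…); ÷3 both sides, so div: x + 6 = 4.
Step 4. [x + 6 = 4] subtract 6: x sits inside (… + 6) ⇒ sub: x = -2.

Answer: x ∈ {-2}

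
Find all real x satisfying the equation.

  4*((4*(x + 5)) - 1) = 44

Step 1. [4*((4*(x + 5)) - 1) = 44] LHS = 4·(…); ÷4 both sides, so div: (4*(x + 5)) - 1 = 11.
Step 2. [(4*(x + 5)) - 1 = 11] -1 is outermost — add 1 both sides ⇒ sub: 4*(x + 5) = 12.
Step 3. [4*(x + 5) = 12] 4·(inner) — divide through by 4. So div: x + 5 = 3.
Step 4. [x + 5 = 3] subtract 5: x sits inside (… + 5) ⇒ sub: x = -2.

Answer: x ∈ {-2}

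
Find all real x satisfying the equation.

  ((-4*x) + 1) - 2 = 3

Step 1. [((-4*x) + 1) - 2 = 3] -2 is outermost — add 2 both sides, so sub: (-4*x) + 1 = 5.
Step 2. [(-4*x) + 1 = 5] 1 comes off first (subtract 1), so sub: -4*x = 4.
Step 3. [-4*x = 4] divide by the outer -4, so div: x = -1.

Answer: x ∈ {-1}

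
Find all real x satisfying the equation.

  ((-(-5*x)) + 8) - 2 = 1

Step 1. [((-(-5*x)) + 8) - 2 = 1] add 2: x sits inside (… - 2), so sub: (-(-5*x)) + 8 = 3.
Step 2. [(-(-5*x)) + 8 = 3] +8 is outermost — subtract 8 both sides. So sub: -(-5*x) = -5.
Step 3. [-(-5*x) = -5] leading − — multiply by −1, so neg: -5*x = 5.
Step 4. [-5*x = 5] -5·(inner) — divide through by -5 ⇒ div: x = -1.

Answer: x ∈ {-1}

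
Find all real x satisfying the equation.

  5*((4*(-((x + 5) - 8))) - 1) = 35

Step 1. [5*((4*(-((x + 5) - 8))) - 1) = 35] 5 out front; divide by 5, so div: (4*(-((x + 5) - 8))) - 1 = 7.
Step 2. [(4*(-((x + 5) - 8))) - 1 = 7] add 1: x sits inside (… - 1), so sub: 4*(-((x + 5) - 8)) = 8.
Step 3. [4*(-((x + 5) - 8)) = 8] 4 out front; divide by 4 ⇒ div: -((x + 5) - 8) = 2.
Step 4. [-((x + 5) - 8) = 2] leading − — multiply by −1 ⇒ neg: (x + 5) - 8 = -2.
Step 5. [(x + 5) - 8 = -2] add 8: x sits inside (… - 8), so sub: x + 5 = 6.
Step 6. [x + 5 = 6] the outer +5 inverts by subtracting 5 ⇒ sub: x = 1.

Answer: x ∈ {1}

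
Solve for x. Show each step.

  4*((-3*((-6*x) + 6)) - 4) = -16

Step 1. [4*((-3*((-6*x) + 6)) - 4) = -16] leading coefficient 4: divide by 4, so div: (-3*((-6*x) + 6)) - 4 = -4.
Step 2. [(-3*((-6*x) + 6)) - 4 = -4] add 4: x sits inside (… - 4) ⇒ sub: -3*((-6*x) + 6) = 0.
Step 3. [-3*((-6*x) + 6) = 0] -3 out front; divide by -3, so div: (-6*x) + 6 = 0.
Step 4. [(-6*x) + 6 = 0] -6 | LHS and -6 | 0: pull -6 out ⇒ factor: x - 1 = 0.
Step 5. [x - 1 = 0] the outer -1 inverts by adding 1, so sub: x = 1.

Answer: x ∈ {1}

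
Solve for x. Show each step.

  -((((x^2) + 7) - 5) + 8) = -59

Step 1. [-((((x^2) + 7) - 5) + 8) = -59] flip signs both sides, so neg: (((x^2) + 7) - 5) + 8 = 59.
Step 2. [(((x^2) + 7) - 5) + 8 = 59] peel the +8: subtract 8 from each side, so sub: ((x^2) + 7) - 5 = 51.
Step 3. [((x^2) + 7) - 5 = 51] the outer -5 inverts by adding 5 ⇒ sub: (x^2) + 7 = 56.
Step 4. [(x^2) + 7 = 56] +7 is outermost — subtract 7 both sides. So sub: x^2 = 49.
Step 5. [x^2 = 49] LHS squared, RHS 49 ≥ 0: apply √ (±). So sqrt: x = 7 or -7.

Answer: x ∈ {-7, 7}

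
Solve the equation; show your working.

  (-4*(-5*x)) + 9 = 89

Step 1. [(-4*(-5*x)) + 9 = 89] peel the +9: subtract 9 from each side ⇒ sub: -4*(-5*x) = 80.
Step 2. [-4*(-5*x) = 80] -4·(inner) — divide through by -4. So div: -5*x = -20.
Step 3. [-5*x = -20] LHS = -5·(…); ÷-5 both sides, so div: x = 4.

Answer: x ∈ {4}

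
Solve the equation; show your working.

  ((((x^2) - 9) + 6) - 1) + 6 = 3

Step 1. [((((x^2) - 9) + 6) - 1) + 6 = 3] 6 comes off first (subtract 6), so sub: (((x^2) - 9) + 6) - 1 = -3.
Step 2. [(((x^2) - 9) + 6) - 1 = -3] peel the -1: add 1 from each side, so sub: ((x^2) - 9) + 6 = -2.
Step 3. [((x^2) - 9) + 6 = -2] peel the +6: subtract 6 from each side. So sub: (x^2) - 9 = -8.
Step 4. [(x^2) - 9 = -8] 9 comes off first (add 9). So sub: x^2 = 1.
Step 5. [x^2 = 1] √ both sides: 1 ≥ 0 gives two branches ⇒ sqrt: x = 1 or -1.

Answer: x ∈ {-1, 1}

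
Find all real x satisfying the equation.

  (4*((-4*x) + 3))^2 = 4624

Step 1. [(4*((-4*x) + 3))^2 = 4624] 4624 ≥ 0, LHS is (·)² — take ±√, so sqrt: 4*((-4*x) + 3) = 68 or -68.
Step 2. [4*((-4*x) + 3) = 68 or -68] LHS = 4·(…); ÷4 both sides, so div: (-4*x) + 3 = 17 or -17.
Step 3. [(-4*x) + 3 = 17 or -17] subtract 3: x sits inside (… + 3), so sub: -4*x = 14 or -20.
Step 4. [-4*x = 14 or -20] divide by the outer -4, so div: x = -7/2 or 5.

Answer: x ∈ {-7/2, 5}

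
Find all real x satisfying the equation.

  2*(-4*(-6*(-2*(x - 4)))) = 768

Step 1. [2*(-4*(-6*(-2*(x - 4)))) = 768] LHS = 2·(…); ÷2 both sides, so div: -4*(-6*(-2*(x - 4))) = 384.
Step 2. [-4*(-6*(-2*(x - 4))) = 384] divide by the outer -4, so div: -6*(-2*(x - 4)) = -96.
Step 3. [-6*(-2*(x - 4)) = -96] leading coefficient -6: divide by -6 ⇒ div: -2*(x - 4) = 16.
Step 4. [-2*(x - 4) = 16] leading coefficient -2: divide by -2. So div: x - 4 = -8.
Step 5. [x - 4 = -8] add 4: x sits inside (… - 4) ⇒ sub: x = -4.

Answer: x ∈ {-4}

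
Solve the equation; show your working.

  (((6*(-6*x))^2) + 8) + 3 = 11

Step 1. [(((6*(-6*x))^2) + 8) + 3 = 11] subtract 3: x sits inside (… + 3) ⇒ sub: ((6*(-6*x))^2) + 8 = 8.
Step 2. [((6*(-6*x))^2) + 8 = 8] peel the +8: subtract 8 from each side ⇒ sub: (6*(-6*x))^2 = 0.
Step 3. [(6*(-6*x))^2 = 0] LHS squared, RHS 0 ≥ 0: apply √ (±) ⇒ sqrt: 6*(-6*x) = 0.
Step 4. [6*(-6*x) = 0] 6 out front; divide by 6. So div: -6*x = 0.
Step 5. [-6*x = 0] divide by the outer -6. So div: x = 0.

Answer: x ∈ {0}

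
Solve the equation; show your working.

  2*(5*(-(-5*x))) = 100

Step 1. [2*(5*(-(-5*x))) = 100] LHS = 2·(…); ÷2 both sides, so div: 5*(-(-5*x)) = 50.
Step 2. [5*(-(-5*x)) = 50] 5 out front; divide by 5. So div: -(-5*x) = 10.
Step 3. [-(-5*x) = 10] leading − — multiply by −1. So neg: -5*x = -10.
Step 4. [-5*x = -10] -5 out front; divide by -5 ⇒ div: x = 2.

Answer: x ∈ {2}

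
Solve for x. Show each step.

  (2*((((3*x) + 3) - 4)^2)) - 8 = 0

Step 1. [(2*((((3*x) + 3) - 4)^2)) - 8 = 0] 8 comes off first (add 8), so sub: 2*((((3*x) + 3) - 4)^2) = 8.
Step 2. [2*((((3*x) + 3) - 4)^2) = 8] LHS = 2·(…); ÷2 both sides. So div: (((3*x) + 3) - 4)^2 = 4.
Step 3. [(((3*x) + 3) - 4)^2 = 4] √ both sides: 4 ≥ 0 gives two branches. So sqrt: ((3*x) + 3) - 4 = 2 or -2.
Step 4. [((3*x) + 3) - 4 = 2 or -2] 4 comes off first (add 4). So sub: (3*x) + 3 = 6 or 2.
Step 5. [(3*x) + 3 = 6 or 2] subtract 3: x sits inside (… + 3). So sub: 3*x = 3 or -1.
Step 6. [3*x = 3 or -1] divide by the outer 3 ⇒ div: x = 1 or -1/3.

Answer: x ∈ {-1/3, 1}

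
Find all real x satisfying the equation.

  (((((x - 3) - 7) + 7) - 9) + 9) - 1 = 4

Step 1. [(((((x - 3) - 7) + 7) - 9) + 9) - 1 = 4] the outer -1 inverts by adding 1. So sub: ((((x - 3) - 7) + 7) - 9) + 9 = 5.
Step 2. [((((x - 3) - 7) + 7) - 9) + 9 = 5] +9 is outermost — subtract 9 both sides, so sub: (((x - 3) - 7) + 7) - 9 = -4.
Step 3. [(((x - 3) - 7) + 7) - 9 = -4] peel the -9: add 9 from each side. So sub: ((x - 3) - 7) + 7 = 5.
Step 4. [((x - 3) - 7) + 7 = 5] the outer +7 inverts by subtracting 7. So sub: (x - 3) - 7 = -2.
Step 5. [(x - 3) - 7 = -2] the outer -7 inverts by adding 7, so sub: x - 3 = 5.
Step 6. [x - 3 = 5] the outer -3 inverts by adding 3, so sub: x = 8.

Answer: x ∈ {8}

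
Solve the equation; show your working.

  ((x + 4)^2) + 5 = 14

Step 1. [((x + 4)^2) + 5 = 14] +5 is outermost — subtract 5 both sides, so sub: (x + 4)^2 = 9.
Step 2. [(x + 4)^2 = 9] √ both sides: 9 ≥ 0 gives two branches. So sqrt: x + 4 = 3 or -3.
Step 3. [x + 4 = 3 or -3] 4 comes off first (subtract 4) ⇒ sub: x = -1 or -7.

Answer: x ∈ {-7, -1}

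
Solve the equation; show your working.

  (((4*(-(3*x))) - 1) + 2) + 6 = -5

Step 1. [(((4*(-(3*x))) - 1) + 2) + 6 = -5] peel the +6: subtract 6 from each side. So sub: ((4*(-(3*x))) - 1) + 2 = -11.
Step 2. [((4*(-(3*x))) - 1) + 2 = -11] peel the +2: subtract 2 from each side ⇒ sub: (4*(-(3*x))) - 1 = -13.
Step 3. [(4*(-(3*x))) - 1 = -13] the outer -1 inverts by adding 1. So sub: 4*(-(3*x)) = -12.
Step 4. [4*(-(3*x)) = -12] 4·(inner) — divide through by 4, so div: -(3*x) = -3.
Step 5. [-(3*x) = -3] flip signs both sides, so neg: 3*x = 3.
Step 6. [3*x = 3] leading coefficient 3: divide by 3 ⇒ div: x = 1.

Answer: x ∈ {1}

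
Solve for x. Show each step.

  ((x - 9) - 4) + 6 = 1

Step 1. [((x - 9) - 4) + 6 = 1] 6 comes off first (subtract 6) ⇒ sub: (x - 9) - 4 = -5.
Step 2. [(x - 9) - 4 = -5] the outer -4 inverts by adding 4. So sub: x - 9 = -1.
Step 3. [x - 9 = -1] 9 comes off first (add 9) ⇒ sub: x = 8.

Answer: x ∈ {8}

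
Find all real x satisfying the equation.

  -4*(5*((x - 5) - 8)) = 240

Step 1. [-4*(5*((x - 5) - 8)) = 240] -4·(inner) — divide through by -4. So div: 5*((x - 5) - 8) = -60.
Step 2. [5*((x - 5) - 8) = -60] 5·(inner) — divide through by 5. So div: (x - 5) - 8 = -12.
Step 3. [(x - 5) - 8 = -12] peel the -8: add 8 from each side, so sub: x - 5 = -4.
Step 4. [x - 5 = -4] peel the -5: add 5 from each side. So sub: x = 1.

Answer: x ∈ {1}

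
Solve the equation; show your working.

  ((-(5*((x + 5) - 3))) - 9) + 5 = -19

Step 1. [((-(5*((x + 5) - 3))) - 9) + 5 = -19] peel the +5: subtract 5 from each side, so sub: (-(5*((x + 5) - 3))) - 9 = -24.
Step 2. [(-(5*((x + 5) - 3))) - 9 = -24] 9 comes off first (add 9), so sub: -(5*((x + 5) - 3)) = -15.
Step 3. [-(5*((x + 5) - 3)) = -15] flip signs both sides, so neg: 5*((x + 5) - 3) = 15.
Step 4. [5*((x + 5) - 3) = 15] LHS = 5·(…); ÷5 both sides. So div: (x + 5) - 3 = 3.
Step 5. [(x + 5) - 3 = 3] -3 is outermost — add 3 both sides, so sub: x + 5 = 6.
Step 6. [x + 5 = 6] the outer +5 inverts by subtracting 5 ⇒ sub: x = 1.

Answer: x ∈ {1}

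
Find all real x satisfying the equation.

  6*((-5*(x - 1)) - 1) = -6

Step 1. [6*((-5*(x - 1)) - 1) = -6] 6·(inner) — divide through by 6 ⇒ div: (-5*(x - 1)) - 1 = -1.
Step 2. [(-5*(x - 1)) - 1 = -1] -1 is outermost — add 1 both sides, so sub: -5*(x - 1) = 0.
Step 3. [-5*(x - 1) = 0] leading coefficient -5: divide by -5 ⇒ div: x - 1 = 0.
Step 4. [x - 1 = 0] the outer -1 inverts by adding 1, so sub: x = 1.

Answer: x ∈ {1}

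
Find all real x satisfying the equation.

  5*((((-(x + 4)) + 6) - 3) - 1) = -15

Step 1. [5*((((-(x + 4)) + 6) - 3) - 1) = -15] leading coefficient 5: divide by 5, so div: (((-(x + 4)) + 6) - 3) - 1 = -3.
Step 2. [(((-(x + 4)) + 6) - 3) - 1 = -3] the outer -1 inverts by adding 1 ⇒ sub: ((-(x + 4)) + 6) - 3 = -2.
Step 3. [((-(x + 4)) + 6) - 3 = -2] add 3: x sits inside (… - 3) ⇒ sub: (-(x + 4)) + 6 = 1.
Step 4. [(-(x + 4)) + 6 = 1] subtract 6: x sits inside (… + 6) ⇒ sub: -(x + 4) = -5.
Step 5. [-(x + 4) = -5] flip signs both sides. So neg: x + 4 = 5.
Step 6. [x + 4 = 5] the outer +4 inverts by subtracting 4, so sub: x = 1.

Answer: x ∈ {1}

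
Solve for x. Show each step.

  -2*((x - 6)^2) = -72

Step 1. [-2*((x - 6)^2) = -72] -2 out front; divide by -2. So div: (x - 6)^2 = 36.
Step 2. [(x - 6)^2 = 36] 36 ≥ 0, LHS is (·)² — take ±√ ⇒ sqrt: x - 6 = 6 or -6.
Step 3. [x - 6 = 6 or -6] 6 comes off first (add 6). So sub: x = 12 or 0.

Answer: x ∈ {0, 12}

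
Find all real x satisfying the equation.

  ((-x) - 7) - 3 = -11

Step 1. [((-x) - 7) - 3 = -11] the outer -3 inverts by adding 3. So sub: (-x) - 7 = -8.
Step 2. [(-x) - 7 = -8] 7 comes off first (add 7). So sub: -x = -1.
Step 3. [-x = -1] flip signs both sides. So neg: x = 1.

Answer: x ∈ {1}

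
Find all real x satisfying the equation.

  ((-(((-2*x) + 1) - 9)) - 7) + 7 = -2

Step 1. [((-(((-2*x) + 1) - 9)) - 7) + 7 = -2] 7 comes off first (subtract 7). So sub: (-(((-2*x) + 1) - 9)) - 7 = -9.
Step 2. [(-(((-2*x) + 1) - 9)) - 7 = -9] peel the -7: add 7 from each side. So sub: -(((-2*x) + 1) - 9) = -2.
Step 3. [-(((-2*x) + 1) - 9) = -2] leading − — multiply by −1. So neg: ((-2*x) + 1) - 9 = 2.
Step 4. [((-2*x) + 1) - 9 = 2] add 9: x sits inside (… - 9), so sub: (-2*x) + 1 = 11.
Step 5. [(-2*x) + 1 = 11] +1 is outermost — subtract 1 both sides, so sub: -2*x = 10.
Step 6. [-2*x = 10] LHS = -2·(…); ÷-2 both sides. So div: x = -5.

Answer: x ∈ {-5}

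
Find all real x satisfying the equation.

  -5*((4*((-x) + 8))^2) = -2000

Step 1. [-5*((4*((-x) + 8))^2) = -2000] divide by the outer -5, so div: (4*((-x) + 8))^2 = 400.
Step 2. [(4*((-x) + 8))^2 = 400] 400 ≥ 0, LHS is (·)² — take ±√, so sqrt: 4*((-x) + 8) = 20 or -20.
Step 3. [4*((-x) + 8) = 20 or -20] LHS = 4·(…); ÷4 both sides, so div: (-x) + 8 = 5 or -5.
Step 4. [(-x) + 8 = 5 or -5] the outer +8 inverts by subtracting 8, so sub: -x = -3 or -13.
Step 5. [-x = -3 or -13] LHS negated; negate both sides. So neg: x = 3 or 13.

Answer: x ∈ {3, 13}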